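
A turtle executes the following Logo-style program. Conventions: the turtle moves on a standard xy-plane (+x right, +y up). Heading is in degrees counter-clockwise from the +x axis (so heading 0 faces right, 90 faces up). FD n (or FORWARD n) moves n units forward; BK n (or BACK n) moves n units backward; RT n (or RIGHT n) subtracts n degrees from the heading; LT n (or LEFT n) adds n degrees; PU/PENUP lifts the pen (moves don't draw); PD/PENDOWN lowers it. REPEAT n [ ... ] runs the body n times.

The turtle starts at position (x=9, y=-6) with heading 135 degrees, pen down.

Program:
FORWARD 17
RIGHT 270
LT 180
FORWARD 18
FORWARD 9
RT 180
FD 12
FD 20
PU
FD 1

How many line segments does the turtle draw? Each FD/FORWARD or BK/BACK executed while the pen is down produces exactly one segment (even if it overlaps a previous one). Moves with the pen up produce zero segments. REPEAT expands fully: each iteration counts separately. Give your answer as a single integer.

Executing turtle program step by step:
Start: pos=(9,-6), heading=135, pen down
FD 17: (9,-6) -> (-3.021,6.021) [heading=135, draw]
RT 270: heading 135 -> 225
LT 180: heading 225 -> 45
FD 18: (-3.021,6.021) -> (9.707,18.749) [heading=45, draw]
FD 9: (9.707,18.749) -> (16.071,25.113) [heading=45, draw]
RT 180: heading 45 -> 225
FD 12: (16.071,25.113) -> (7.586,16.627) [heading=225, draw]
FD 20: (7.586,16.627) -> (-6.556,2.485) [heading=225, draw]
PU: pen up
FD 1: (-6.556,2.485) -> (-7.263,1.778) [heading=225, move]
Final: pos=(-7.263,1.778), heading=225, 5 segment(s) drawn
Segments drawn: 5

Answer: 5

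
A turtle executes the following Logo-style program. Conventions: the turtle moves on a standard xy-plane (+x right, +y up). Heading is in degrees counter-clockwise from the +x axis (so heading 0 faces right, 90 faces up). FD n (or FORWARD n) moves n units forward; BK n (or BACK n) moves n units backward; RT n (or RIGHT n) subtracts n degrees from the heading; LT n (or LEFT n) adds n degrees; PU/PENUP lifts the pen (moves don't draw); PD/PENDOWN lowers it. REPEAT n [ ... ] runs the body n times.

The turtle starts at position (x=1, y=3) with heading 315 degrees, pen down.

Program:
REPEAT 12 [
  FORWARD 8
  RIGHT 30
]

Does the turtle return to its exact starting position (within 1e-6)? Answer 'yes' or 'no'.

Executing turtle program step by step:
Start: pos=(1,3), heading=315, pen down
REPEAT 12 [
  -- iteration 1/12 --
  FD 8: (1,3) -> (6.657,-2.657) [heading=315, draw]
  RT 30: heading 315 -> 285
  -- iteration 2/12 --
  FD 8: (6.657,-2.657) -> (8.727,-10.384) [heading=285, draw]
  RT 30: heading 285 -> 255
  -- iteration 3/12 --
  FD 8: (8.727,-10.384) -> (6.657,-18.112) [heading=255, draw]
  RT 30: heading 255 -> 225
  -- iteration 4/12 --
  FD 8: (6.657,-18.112) -> (1,-23.769) [heading=225, draw]
  RT 30: heading 225 -> 195
  -- iteration 5/12 --
  FD 8: (1,-23.769) -> (-6.727,-25.839) [heading=195, draw]
  RT 30: heading 195 -> 165
  -- iteration 6/12 --
  FD 8: (-6.727,-25.839) -> (-14.455,-23.769) [heading=165, draw]
  RT 30: heading 165 -> 135
  -- iteration 7/12 --
  FD 8: (-14.455,-23.769) -> (-20.112,-18.112) [heading=135, draw]
  RT 30: heading 135 -> 105
  -- iteration 8/12 --
  FD 8: (-20.112,-18.112) -> (-22.182,-10.384) [heading=105, draw]
  RT 30: heading 105 -> 75
  -- iteration 9/12 --
  FD 8: (-22.182,-10.384) -> (-20.112,-2.657) [heading=75, draw]
  RT 30: heading 75 -> 45
  -- iteration 10/12 --
  FD 8: (-20.112,-2.657) -> (-14.455,3) [heading=45, draw]
  RT 30: heading 45 -> 15
  -- iteration 11/12 --
  FD 8: (-14.455,3) -> (-6.727,5.071) [heading=15, draw]
  RT 30: heading 15 -> 345
  -- iteration 12/12 --
  FD 8: (-6.727,5.071) -> (1,3) [heading=345, draw]
  RT 30: heading 345 -> 315
]
Final: pos=(1,3), heading=315, 12 segment(s) drawn

Start position: (1, 3)
Final position: (1, 3)
Distance = 0; < 1e-6 -> CLOSED

Answer: yes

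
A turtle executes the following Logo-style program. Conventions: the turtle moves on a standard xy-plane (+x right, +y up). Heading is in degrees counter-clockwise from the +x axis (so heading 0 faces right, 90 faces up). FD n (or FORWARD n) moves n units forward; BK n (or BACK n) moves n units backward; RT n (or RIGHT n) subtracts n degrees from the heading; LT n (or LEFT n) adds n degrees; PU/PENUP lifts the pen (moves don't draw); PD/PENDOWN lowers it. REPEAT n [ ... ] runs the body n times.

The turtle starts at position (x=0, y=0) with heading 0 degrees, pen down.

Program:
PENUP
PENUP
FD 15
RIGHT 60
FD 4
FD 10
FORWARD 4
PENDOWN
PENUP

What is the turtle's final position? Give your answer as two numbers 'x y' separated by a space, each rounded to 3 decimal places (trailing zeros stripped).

Executing turtle program step by step:
Start: pos=(0,0), heading=0, pen down
PU: pen up
PU: pen up
FD 15: (0,0) -> (15,0) [heading=0, move]
RT 60: heading 0 -> 300
FD 4: (15,0) -> (17,-3.464) [heading=300, move]
FD 10: (17,-3.464) -> (22,-12.124) [heading=300, move]
FD 4: (22,-12.124) -> (24,-15.588) [heading=300, move]
PD: pen down
PU: pen up
Final: pos=(24,-15.588), heading=300, 0 segment(s) drawn

Answer: 24 -15.588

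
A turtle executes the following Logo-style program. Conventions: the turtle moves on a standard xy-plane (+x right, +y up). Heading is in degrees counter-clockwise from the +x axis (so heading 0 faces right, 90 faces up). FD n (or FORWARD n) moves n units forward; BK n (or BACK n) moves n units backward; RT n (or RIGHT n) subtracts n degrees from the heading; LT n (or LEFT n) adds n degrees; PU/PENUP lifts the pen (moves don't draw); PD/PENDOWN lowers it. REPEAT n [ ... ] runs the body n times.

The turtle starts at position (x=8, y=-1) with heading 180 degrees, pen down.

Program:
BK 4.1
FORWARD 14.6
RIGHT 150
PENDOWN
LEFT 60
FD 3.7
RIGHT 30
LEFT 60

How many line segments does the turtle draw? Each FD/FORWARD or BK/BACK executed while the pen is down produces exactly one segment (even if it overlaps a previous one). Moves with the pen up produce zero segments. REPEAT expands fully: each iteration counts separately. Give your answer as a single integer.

Executing turtle program step by step:
Start: pos=(8,-1), heading=180, pen down
BK 4.1: (8,-1) -> (12.1,-1) [heading=180, draw]
FD 14.6: (12.1,-1) -> (-2.5,-1) [heading=180, draw]
RT 150: heading 180 -> 30
PD: pen down
LT 60: heading 30 -> 90
FD 3.7: (-2.5,-1) -> (-2.5,2.7) [heading=90, draw]
RT 30: heading 90 -> 60
LT 60: heading 60 -> 120
Final: pos=(-2.5,2.7), heading=120, 3 segment(s) drawn
Segments drawn: 3

Answer: 3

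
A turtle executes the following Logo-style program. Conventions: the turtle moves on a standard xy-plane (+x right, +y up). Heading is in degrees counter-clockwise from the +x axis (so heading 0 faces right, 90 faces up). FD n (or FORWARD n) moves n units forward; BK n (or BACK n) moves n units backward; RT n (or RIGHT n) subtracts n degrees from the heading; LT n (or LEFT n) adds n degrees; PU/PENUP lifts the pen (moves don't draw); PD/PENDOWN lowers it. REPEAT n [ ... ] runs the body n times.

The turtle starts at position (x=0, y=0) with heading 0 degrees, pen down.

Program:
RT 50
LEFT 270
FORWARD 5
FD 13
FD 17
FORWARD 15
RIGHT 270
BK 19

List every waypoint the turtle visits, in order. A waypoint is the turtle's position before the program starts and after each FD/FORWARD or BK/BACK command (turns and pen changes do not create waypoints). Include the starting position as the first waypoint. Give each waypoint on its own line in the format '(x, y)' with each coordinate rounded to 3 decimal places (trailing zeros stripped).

Executing turtle program step by step:
Start: pos=(0,0), heading=0, pen down
RT 50: heading 0 -> 310
LT 270: heading 310 -> 220
FD 5: (0,0) -> (-3.83,-3.214) [heading=220, draw]
FD 13: (-3.83,-3.214) -> (-13.789,-11.57) [heading=220, draw]
FD 17: (-13.789,-11.57) -> (-26.812,-22.498) [heading=220, draw]
FD 15: (-26.812,-22.498) -> (-38.302,-32.139) [heading=220, draw]
RT 270: heading 220 -> 310
BK 19: (-38.302,-32.139) -> (-50.515,-17.585) [heading=310, draw]
Final: pos=(-50.515,-17.585), heading=310, 5 segment(s) drawn
Waypoints (6 total):
(0, 0)
(-3.83, -3.214)
(-13.789, -11.57)
(-26.812, -22.498)
(-38.302, -32.139)
(-50.515, -17.585)

Answer: (0, 0)
(-3.83, -3.214)
(-13.789, -11.57)
(-26.812, -22.498)
(-38.302, -32.139)
(-50.515, -17.585)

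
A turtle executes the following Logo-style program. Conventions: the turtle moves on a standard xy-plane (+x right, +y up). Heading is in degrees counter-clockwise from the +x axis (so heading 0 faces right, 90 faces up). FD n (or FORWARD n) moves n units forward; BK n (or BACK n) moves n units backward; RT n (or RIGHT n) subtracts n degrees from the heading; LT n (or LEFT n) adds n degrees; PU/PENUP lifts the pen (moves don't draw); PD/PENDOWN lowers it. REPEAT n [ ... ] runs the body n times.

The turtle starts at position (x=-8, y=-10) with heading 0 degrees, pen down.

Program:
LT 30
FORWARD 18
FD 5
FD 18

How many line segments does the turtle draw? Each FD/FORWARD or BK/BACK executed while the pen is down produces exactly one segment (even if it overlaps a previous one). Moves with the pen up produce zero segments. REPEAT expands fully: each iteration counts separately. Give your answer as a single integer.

Executing turtle program step by step:
Start: pos=(-8,-10), heading=0, pen down
LT 30: heading 0 -> 30
FD 18: (-8,-10) -> (7.588,-1) [heading=30, draw]
FD 5: (7.588,-1) -> (11.919,1.5) [heading=30, draw]
FD 18: (11.919,1.5) -> (27.507,10.5) [heading=30, draw]
Final: pos=(27.507,10.5), heading=30, 3 segment(s) drawn
Segments drawn: 3

Answer: 3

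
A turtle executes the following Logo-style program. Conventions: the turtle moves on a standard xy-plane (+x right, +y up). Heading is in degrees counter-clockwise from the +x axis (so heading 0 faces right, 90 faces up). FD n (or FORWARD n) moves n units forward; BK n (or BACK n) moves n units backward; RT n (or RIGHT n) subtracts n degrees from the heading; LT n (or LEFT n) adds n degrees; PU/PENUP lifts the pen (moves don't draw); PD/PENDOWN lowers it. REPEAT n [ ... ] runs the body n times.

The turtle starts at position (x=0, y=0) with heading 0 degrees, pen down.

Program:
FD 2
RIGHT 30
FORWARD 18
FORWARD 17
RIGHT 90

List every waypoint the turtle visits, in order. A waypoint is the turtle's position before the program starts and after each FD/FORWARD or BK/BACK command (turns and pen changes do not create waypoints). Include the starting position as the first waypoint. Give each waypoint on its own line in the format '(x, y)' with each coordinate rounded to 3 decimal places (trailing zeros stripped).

Executing turtle program step by step:
Start: pos=(0,0), heading=0, pen down
FD 2: (0,0) -> (2,0) [heading=0, draw]
RT 30: heading 0 -> 330
FD 18: (2,0) -> (17.588,-9) [heading=330, draw]
FD 17: (17.588,-9) -> (32.311,-17.5) [heading=330, draw]
RT 90: heading 330 -> 240
Final: pos=(32.311,-17.5), heading=240, 3 segment(s) drawn
Waypoints (4 total):
(0, 0)
(2, 0)
(17.588, -9)
(32.311, -17.5)

Answer: (0, 0)
(2, 0)
(17.588, -9)
(32.311, -17.5)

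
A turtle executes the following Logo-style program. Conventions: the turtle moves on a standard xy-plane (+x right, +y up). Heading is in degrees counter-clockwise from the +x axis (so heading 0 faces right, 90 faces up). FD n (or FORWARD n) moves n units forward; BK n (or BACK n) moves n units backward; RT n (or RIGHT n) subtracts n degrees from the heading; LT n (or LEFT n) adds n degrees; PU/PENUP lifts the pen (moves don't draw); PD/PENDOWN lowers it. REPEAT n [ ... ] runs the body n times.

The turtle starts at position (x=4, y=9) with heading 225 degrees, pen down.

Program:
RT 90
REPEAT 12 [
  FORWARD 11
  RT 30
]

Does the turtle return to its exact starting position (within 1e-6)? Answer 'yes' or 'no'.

Answer: yes

Derivation:
Executing turtle program step by step:
Start: pos=(4,9), heading=225, pen down
RT 90: heading 225 -> 135
REPEAT 12 [
  -- iteration 1/12 --
  FD 11: (4,9) -> (-3.778,16.778) [heading=135, draw]
  RT 30: heading 135 -> 105
  -- iteration 2/12 --
  FD 11: (-3.778,16.778) -> (-6.625,27.403) [heading=105, draw]
  RT 30: heading 105 -> 75
  -- iteration 3/12 --
  FD 11: (-6.625,27.403) -> (-3.778,38.029) [heading=75, draw]
  RT 30: heading 75 -> 45
  -- iteration 4/12 --
  FD 11: (-3.778,38.029) -> (4,45.807) [heading=45, draw]
  RT 30: heading 45 -> 15
  -- iteration 5/12 --
  FD 11: (4,45.807) -> (14.625,48.654) [heading=15, draw]
  RT 30: heading 15 -> 345
  -- iteration 6/12 --
  FD 11: (14.625,48.654) -> (25.25,45.807) [heading=345, draw]
  RT 30: heading 345 -> 315
  -- iteration 7/12 --
  FD 11: (25.25,45.807) -> (33.029,38.029) [heading=315, draw]
  RT 30: heading 315 -> 285
  -- iteration 8/12 --
  FD 11: (33.029,38.029) -> (35.876,27.403) [heading=285, draw]
  RT 30: heading 285 -> 255
  -- iteration 9/12 --
  FD 11: (35.876,27.403) -> (33.029,16.778) [heading=255, draw]
  RT 30: heading 255 -> 225
  -- iteration 10/12 --
  FD 11: (33.029,16.778) -> (25.25,9) [heading=225, draw]
  RT 30: heading 225 -> 195
  -- iteration 11/12 --
  FD 11: (25.25,9) -> (14.625,6.153) [heading=195, draw]
  RT 30: heading 195 -> 165
  -- iteration 12/12 --
  FD 11: (14.625,6.153) -> (4,9) [heading=165, draw]
  RT 30: heading 165 -> 135
]
Final: pos=(4,9), heading=135, 12 segment(s) drawn

Start position: (4, 9)
Final position: (4, 9)
Distance = 0; < 1e-6 -> CLOSED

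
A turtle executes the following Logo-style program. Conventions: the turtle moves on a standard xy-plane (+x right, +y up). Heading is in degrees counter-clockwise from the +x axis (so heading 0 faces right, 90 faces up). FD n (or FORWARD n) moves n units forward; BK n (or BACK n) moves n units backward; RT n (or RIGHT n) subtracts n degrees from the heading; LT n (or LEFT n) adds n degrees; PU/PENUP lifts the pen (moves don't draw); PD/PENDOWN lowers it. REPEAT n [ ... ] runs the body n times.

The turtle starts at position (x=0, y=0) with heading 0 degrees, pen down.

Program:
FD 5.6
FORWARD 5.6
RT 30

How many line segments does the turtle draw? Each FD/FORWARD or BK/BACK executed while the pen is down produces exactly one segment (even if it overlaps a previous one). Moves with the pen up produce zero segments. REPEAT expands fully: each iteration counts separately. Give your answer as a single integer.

Executing turtle program step by step:
Start: pos=(0,0), heading=0, pen down
FD 5.6: (0,0) -> (5.6,0) [heading=0, draw]
FD 5.6: (5.6,0) -> (11.2,0) [heading=0, draw]
RT 30: heading 0 -> 330
Final: pos=(11.2,0), heading=330, 2 segment(s) drawn
Segments drawn: 2

Answer: 2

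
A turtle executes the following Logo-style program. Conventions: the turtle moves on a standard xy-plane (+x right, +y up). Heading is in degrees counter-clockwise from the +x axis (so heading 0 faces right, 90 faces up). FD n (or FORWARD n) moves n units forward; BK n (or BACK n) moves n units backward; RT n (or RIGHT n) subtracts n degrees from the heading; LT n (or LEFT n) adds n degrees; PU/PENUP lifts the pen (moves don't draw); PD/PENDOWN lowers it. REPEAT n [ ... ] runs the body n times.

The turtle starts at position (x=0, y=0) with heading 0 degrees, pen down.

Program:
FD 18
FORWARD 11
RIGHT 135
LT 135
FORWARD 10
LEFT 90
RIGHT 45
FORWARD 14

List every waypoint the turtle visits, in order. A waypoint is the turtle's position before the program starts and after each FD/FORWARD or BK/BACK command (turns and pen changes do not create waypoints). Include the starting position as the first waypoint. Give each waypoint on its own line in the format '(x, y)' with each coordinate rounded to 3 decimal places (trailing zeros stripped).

Executing turtle program step by step:
Start: pos=(0,0), heading=0, pen down
FD 18: (0,0) -> (18,0) [heading=0, draw]
FD 11: (18,0) -> (29,0) [heading=0, draw]
RT 135: heading 0 -> 225
LT 135: heading 225 -> 0
FD 10: (29,0) -> (39,0) [heading=0, draw]
LT 90: heading 0 -> 90
RT 45: heading 90 -> 45
FD 14: (39,0) -> (48.899,9.899) [heading=45, draw]
Final: pos=(48.899,9.899), heading=45, 4 segment(s) drawn
Waypoints (5 total):
(0, 0)
(18, 0)
(29, 0)
(39, 0)
(48.899, 9.899)

Answer: (0, 0)
(18, 0)
(29, 0)
(39, 0)
(48.899, 9.899)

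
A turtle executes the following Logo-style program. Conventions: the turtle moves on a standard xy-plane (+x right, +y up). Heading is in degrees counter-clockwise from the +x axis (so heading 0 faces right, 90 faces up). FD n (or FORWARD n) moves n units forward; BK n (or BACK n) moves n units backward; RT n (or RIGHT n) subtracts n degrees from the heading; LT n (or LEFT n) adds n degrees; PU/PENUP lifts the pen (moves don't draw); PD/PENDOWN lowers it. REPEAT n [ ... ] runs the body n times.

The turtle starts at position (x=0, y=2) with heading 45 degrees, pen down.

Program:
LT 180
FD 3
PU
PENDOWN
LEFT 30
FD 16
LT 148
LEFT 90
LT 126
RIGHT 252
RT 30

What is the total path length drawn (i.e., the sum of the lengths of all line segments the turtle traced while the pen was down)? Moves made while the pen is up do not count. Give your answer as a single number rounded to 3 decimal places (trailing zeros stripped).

Executing turtle program step by step:
Start: pos=(0,2), heading=45, pen down
LT 180: heading 45 -> 225
FD 3: (0,2) -> (-2.121,-0.121) [heading=225, draw]
PU: pen up
PD: pen down
LT 30: heading 225 -> 255
FD 16: (-2.121,-0.121) -> (-6.262,-15.576) [heading=255, draw]
LT 148: heading 255 -> 43
LT 90: heading 43 -> 133
LT 126: heading 133 -> 259
RT 252: heading 259 -> 7
RT 30: heading 7 -> 337
Final: pos=(-6.262,-15.576), heading=337, 2 segment(s) drawn

Segment lengths:
  seg 1: (0,2) -> (-2.121,-0.121), length = 3
  seg 2: (-2.121,-0.121) -> (-6.262,-15.576), length = 16
Total = 19

Answer: 19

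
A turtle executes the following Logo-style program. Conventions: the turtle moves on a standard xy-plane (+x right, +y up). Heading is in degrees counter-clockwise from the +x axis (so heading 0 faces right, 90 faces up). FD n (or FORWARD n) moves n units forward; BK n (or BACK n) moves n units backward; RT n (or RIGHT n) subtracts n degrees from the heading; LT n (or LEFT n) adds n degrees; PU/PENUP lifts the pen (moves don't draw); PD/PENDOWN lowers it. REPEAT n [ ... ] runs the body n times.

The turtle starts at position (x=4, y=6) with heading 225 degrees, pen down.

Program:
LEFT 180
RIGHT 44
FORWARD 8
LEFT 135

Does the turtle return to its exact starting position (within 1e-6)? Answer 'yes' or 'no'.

Executing turtle program step by step:
Start: pos=(4,6), heading=225, pen down
LT 180: heading 225 -> 45
RT 44: heading 45 -> 1
FD 8: (4,6) -> (11.999,6.14) [heading=1, draw]
LT 135: heading 1 -> 136
Final: pos=(11.999,6.14), heading=136, 1 segment(s) drawn

Start position: (4, 6)
Final position: (11.999, 6.14)
Distance = 8; >= 1e-6 -> NOT closed

Answer: no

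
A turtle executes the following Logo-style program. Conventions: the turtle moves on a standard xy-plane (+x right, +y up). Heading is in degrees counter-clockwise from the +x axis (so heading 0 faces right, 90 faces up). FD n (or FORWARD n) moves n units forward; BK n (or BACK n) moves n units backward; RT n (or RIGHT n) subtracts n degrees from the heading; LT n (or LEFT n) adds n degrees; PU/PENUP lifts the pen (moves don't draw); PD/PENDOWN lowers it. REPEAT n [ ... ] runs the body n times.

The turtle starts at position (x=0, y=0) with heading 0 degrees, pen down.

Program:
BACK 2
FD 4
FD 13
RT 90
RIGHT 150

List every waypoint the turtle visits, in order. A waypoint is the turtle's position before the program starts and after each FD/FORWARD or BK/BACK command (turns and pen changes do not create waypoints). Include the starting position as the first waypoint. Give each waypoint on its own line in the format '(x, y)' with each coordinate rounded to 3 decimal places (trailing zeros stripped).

Answer: (0, 0)
(-2, 0)
(2, 0)
(15, 0)

Derivation:
Executing turtle program step by step:
Start: pos=(0,0), heading=0, pen down
BK 2: (0,0) -> (-2,0) [heading=0, draw]
FD 4: (-2,0) -> (2,0) [heading=0, draw]
FD 13: (2,0) -> (15,0) [heading=0, draw]
RT 90: heading 0 -> 270
RT 150: heading 270 -> 120
Final: pos=(15,0), heading=120, 3 segment(s) drawn
Waypoints (4 total):
(0, 0)
(-2, 0)
(2, 0)
(15, 0)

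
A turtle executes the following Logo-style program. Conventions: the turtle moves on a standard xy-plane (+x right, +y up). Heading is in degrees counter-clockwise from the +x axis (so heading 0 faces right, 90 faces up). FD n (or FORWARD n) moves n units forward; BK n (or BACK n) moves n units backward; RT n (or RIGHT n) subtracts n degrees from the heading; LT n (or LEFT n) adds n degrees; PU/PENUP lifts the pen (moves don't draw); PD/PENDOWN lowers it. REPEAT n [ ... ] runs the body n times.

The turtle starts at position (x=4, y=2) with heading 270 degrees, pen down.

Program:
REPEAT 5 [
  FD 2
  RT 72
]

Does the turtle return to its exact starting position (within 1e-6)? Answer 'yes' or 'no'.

Executing turtle program step by step:
Start: pos=(4,2), heading=270, pen down
REPEAT 5 [
  -- iteration 1/5 --
  FD 2: (4,2) -> (4,0) [heading=270, draw]
  RT 72: heading 270 -> 198
  -- iteration 2/5 --
  FD 2: (4,0) -> (2.098,-0.618) [heading=198, draw]
  RT 72: heading 198 -> 126
  -- iteration 3/5 --
  FD 2: (2.098,-0.618) -> (0.922,1) [heading=126, draw]
  RT 72: heading 126 -> 54
  -- iteration 4/5 --
  FD 2: (0.922,1) -> (2.098,2.618) [heading=54, draw]
  RT 72: heading 54 -> 342
  -- iteration 5/5 --
  FD 2: (2.098,2.618) -> (4,2) [heading=342, draw]
  RT 72: heading 342 -> 270
]
Final: pos=(4,2), heading=270, 5 segment(s) drawn

Start position: (4, 2)
Final position: (4, 2)
Distance = 0; < 1e-6 -> CLOSED

Answer: yes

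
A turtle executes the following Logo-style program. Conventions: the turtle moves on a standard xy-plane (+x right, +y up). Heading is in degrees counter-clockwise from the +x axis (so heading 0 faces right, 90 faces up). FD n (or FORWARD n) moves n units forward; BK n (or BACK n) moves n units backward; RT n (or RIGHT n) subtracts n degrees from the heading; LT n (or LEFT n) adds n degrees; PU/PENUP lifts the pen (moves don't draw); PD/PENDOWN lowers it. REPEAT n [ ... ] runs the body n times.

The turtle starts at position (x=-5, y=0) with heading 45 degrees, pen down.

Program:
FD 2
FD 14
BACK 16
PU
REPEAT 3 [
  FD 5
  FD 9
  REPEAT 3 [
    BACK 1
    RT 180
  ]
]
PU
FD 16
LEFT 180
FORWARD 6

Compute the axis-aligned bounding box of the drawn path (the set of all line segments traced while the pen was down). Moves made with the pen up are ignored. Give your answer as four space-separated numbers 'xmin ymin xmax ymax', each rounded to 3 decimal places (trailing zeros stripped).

Answer: -5 0 6.314 11.314

Derivation:
Executing turtle program step by step:
Start: pos=(-5,0), heading=45, pen down
FD 2: (-5,0) -> (-3.586,1.414) [heading=45, draw]
FD 14: (-3.586,1.414) -> (6.314,11.314) [heading=45, draw]
BK 16: (6.314,11.314) -> (-5,0) [heading=45, draw]
PU: pen up
REPEAT 3 [
  -- iteration 1/3 --
  FD 5: (-5,0) -> (-1.464,3.536) [heading=45, move]
  FD 9: (-1.464,3.536) -> (4.899,9.899) [heading=45, move]
  REPEAT 3 [
    -- iteration 1/3 --
    BK 1: (4.899,9.899) -> (4.192,9.192) [heading=45, move]
    RT 180: heading 45 -> 225
    -- iteration 2/3 --
    BK 1: (4.192,9.192) -> (4.899,9.899) [heading=225, move]
    RT 180: heading 225 -> 45
    -- iteration 3/3 --
    BK 1: (4.899,9.899) -> (4.192,9.192) [heading=45, move]
    RT 180: heading 45 -> 225
  ]
  -- iteration 2/3 --
  FD 5: (4.192,9.192) -> (0.657,5.657) [heading=225, move]
  FD 9: (0.657,5.657) -> (-5.707,-0.707) [heading=225, move]
  REPEAT 3 [
    -- iteration 1/3 --
    BK 1: (-5.707,-0.707) -> (-5,0) [heading=225, move]
    RT 180: heading 225 -> 45
    -- iteration 2/3 --
    BK 1: (-5,0) -> (-5.707,-0.707) [heading=45, move]
    RT 180: heading 45 -> 225
    -- iteration 3/3 --
    BK 1: (-5.707,-0.707) -> (-5,0) [heading=225, move]
    RT 180: heading 225 -> 45
  ]
  -- iteration 3/3 --
  FD 5: (-5,0) -> (-1.464,3.536) [heading=45, move]
  FD 9: (-1.464,3.536) -> (4.899,9.899) [heading=45, move]
  REPEAT 3 [
    -- iteration 1/3 --
    BK 1: (4.899,9.899) -> (4.192,9.192) [heading=45, move]
    RT 180: heading 45 -> 225
    -- iteration 2/3 --
    BK 1: (4.192,9.192) -> (4.899,9.899) [heading=225, move]
    RT 180: heading 225 -> 45
    -- iteration 3/3 --
    BK 1: (4.899,9.899) -> (4.192,9.192) [heading=45, move]
    RT 180: heading 45 -> 225
  ]
]
PU: pen up
FD 16: (4.192,9.192) -> (-7.121,-2.121) [heading=225, move]
LT 180: heading 225 -> 45
FD 6: (-7.121,-2.121) -> (-2.879,2.121) [heading=45, move]
Final: pos=(-2.879,2.121), heading=45, 3 segment(s) drawn

Segment endpoints: x in {-5, -5, -3.586, 6.314}, y in {0, 1.414, 11.314}
xmin=-5, ymin=0, xmax=6.314, ymax=11.314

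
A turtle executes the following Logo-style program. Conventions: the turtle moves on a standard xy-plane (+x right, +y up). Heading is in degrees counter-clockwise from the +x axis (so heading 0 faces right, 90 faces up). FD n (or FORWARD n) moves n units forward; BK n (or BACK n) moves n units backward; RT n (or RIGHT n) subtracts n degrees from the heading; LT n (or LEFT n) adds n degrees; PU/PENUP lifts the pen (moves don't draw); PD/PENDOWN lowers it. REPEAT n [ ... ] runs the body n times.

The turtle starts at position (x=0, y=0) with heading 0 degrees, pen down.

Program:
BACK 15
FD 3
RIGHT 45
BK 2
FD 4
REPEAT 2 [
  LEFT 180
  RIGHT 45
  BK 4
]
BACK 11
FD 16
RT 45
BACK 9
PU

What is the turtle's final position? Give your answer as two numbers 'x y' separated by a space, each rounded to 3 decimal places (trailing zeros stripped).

Executing turtle program step by step:
Start: pos=(0,0), heading=0, pen down
BK 15: (0,0) -> (-15,0) [heading=0, draw]
FD 3: (-15,0) -> (-12,0) [heading=0, draw]
RT 45: heading 0 -> 315
BK 2: (-12,0) -> (-13.414,1.414) [heading=315, draw]
FD 4: (-13.414,1.414) -> (-10.586,-1.414) [heading=315, draw]
REPEAT 2 [
  -- iteration 1/2 --
  LT 180: heading 315 -> 135
  RT 45: heading 135 -> 90
  BK 4: (-10.586,-1.414) -> (-10.586,-5.414) [heading=90, draw]
  -- iteration 2/2 --
  LT 180: heading 90 -> 270
  RT 45: heading 270 -> 225
  BK 4: (-10.586,-5.414) -> (-7.757,-2.586) [heading=225, draw]
]
BK 11: (-7.757,-2.586) -> (0.021,5.192) [heading=225, draw]
FD 16: (0.021,5.192) -> (-11.293,-6.121) [heading=225, draw]
RT 45: heading 225 -> 180
BK 9: (-11.293,-6.121) -> (-2.293,-6.121) [heading=180, draw]
PU: pen up
Final: pos=(-2.293,-6.121), heading=180, 9 segment(s) drawn

Answer: -2.293 -6.121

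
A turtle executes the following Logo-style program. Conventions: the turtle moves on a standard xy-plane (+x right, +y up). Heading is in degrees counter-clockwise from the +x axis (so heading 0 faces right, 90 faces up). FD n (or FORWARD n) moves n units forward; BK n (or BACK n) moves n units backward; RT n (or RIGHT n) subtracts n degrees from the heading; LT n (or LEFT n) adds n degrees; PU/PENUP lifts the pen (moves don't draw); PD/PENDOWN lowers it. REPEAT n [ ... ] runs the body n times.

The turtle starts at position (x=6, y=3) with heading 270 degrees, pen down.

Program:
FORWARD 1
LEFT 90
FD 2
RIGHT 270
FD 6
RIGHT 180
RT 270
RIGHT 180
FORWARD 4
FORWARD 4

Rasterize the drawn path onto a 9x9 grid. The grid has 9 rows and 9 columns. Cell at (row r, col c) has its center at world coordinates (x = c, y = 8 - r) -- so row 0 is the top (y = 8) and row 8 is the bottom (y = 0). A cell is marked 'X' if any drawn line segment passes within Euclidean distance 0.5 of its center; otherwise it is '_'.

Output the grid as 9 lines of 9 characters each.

Answer: XXXXXXXXX
________X
________X
________X
________X
______X_X
______XXX
_________
_________

Derivation:
Segment 0: (6,3) -> (6,2)
Segment 1: (6,2) -> (8,2)
Segment 2: (8,2) -> (8,8)
Segment 3: (8,8) -> (4,8)
Segment 4: (4,8) -> (0,8)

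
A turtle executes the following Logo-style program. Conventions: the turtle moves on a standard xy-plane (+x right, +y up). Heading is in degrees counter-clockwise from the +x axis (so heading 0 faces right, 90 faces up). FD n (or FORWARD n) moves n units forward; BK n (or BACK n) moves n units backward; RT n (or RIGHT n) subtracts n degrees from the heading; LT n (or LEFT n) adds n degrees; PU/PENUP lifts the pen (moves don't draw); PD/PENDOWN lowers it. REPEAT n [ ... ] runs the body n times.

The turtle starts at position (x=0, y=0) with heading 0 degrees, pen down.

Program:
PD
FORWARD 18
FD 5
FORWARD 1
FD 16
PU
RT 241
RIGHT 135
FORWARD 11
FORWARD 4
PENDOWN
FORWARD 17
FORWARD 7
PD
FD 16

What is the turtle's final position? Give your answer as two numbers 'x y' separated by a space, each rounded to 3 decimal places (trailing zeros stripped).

Executing turtle program step by step:
Start: pos=(0,0), heading=0, pen down
PD: pen down
FD 18: (0,0) -> (18,0) [heading=0, draw]
FD 5: (18,0) -> (23,0) [heading=0, draw]
FD 1: (23,0) -> (24,0) [heading=0, draw]
FD 16: (24,0) -> (40,0) [heading=0, draw]
PU: pen up
RT 241: heading 0 -> 119
RT 135: heading 119 -> 344
FD 11: (40,0) -> (50.574,-3.032) [heading=344, move]
FD 4: (50.574,-3.032) -> (54.419,-4.135) [heading=344, move]
PD: pen down
FD 17: (54.419,-4.135) -> (70.76,-8.82) [heading=344, draw]
FD 7: (70.76,-8.82) -> (77.489,-10.75) [heading=344, draw]
PD: pen down
FD 16: (77.489,-10.75) -> (92.869,-15.16) [heading=344, draw]
Final: pos=(92.869,-15.16), heading=344, 7 segment(s) drawn

Answer: 92.869 -15.16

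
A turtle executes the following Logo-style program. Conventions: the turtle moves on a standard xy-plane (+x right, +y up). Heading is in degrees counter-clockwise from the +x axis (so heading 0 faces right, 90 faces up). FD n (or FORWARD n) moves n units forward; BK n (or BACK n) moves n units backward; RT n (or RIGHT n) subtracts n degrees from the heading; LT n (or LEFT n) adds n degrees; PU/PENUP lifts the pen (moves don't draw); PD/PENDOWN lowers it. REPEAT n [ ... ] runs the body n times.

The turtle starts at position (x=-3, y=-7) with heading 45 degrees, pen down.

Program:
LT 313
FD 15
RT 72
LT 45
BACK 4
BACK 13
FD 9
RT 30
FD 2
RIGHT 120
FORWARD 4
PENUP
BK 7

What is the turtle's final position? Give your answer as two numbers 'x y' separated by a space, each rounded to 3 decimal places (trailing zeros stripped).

Executing turtle program step by step:
Start: pos=(-3,-7), heading=45, pen down
LT 313: heading 45 -> 358
FD 15: (-3,-7) -> (11.991,-7.523) [heading=358, draw]
RT 72: heading 358 -> 286
LT 45: heading 286 -> 331
BK 4: (11.991,-7.523) -> (8.492,-5.584) [heading=331, draw]
BK 13: (8.492,-5.584) -> (-2.878,0.718) [heading=331, draw]
FD 9: (-2.878,0.718) -> (4.994,-3.645) [heading=331, draw]
RT 30: heading 331 -> 301
FD 2: (4.994,-3.645) -> (6.024,-5.359) [heading=301, draw]
RT 120: heading 301 -> 181
FD 4: (6.024,-5.359) -> (2.025,-5.429) [heading=181, draw]
PU: pen up
BK 7: (2.025,-5.429) -> (9.024,-5.307) [heading=181, move]
Final: pos=(9.024,-5.307), heading=181, 6 segment(s) drawn

Answer: 9.024 -5.307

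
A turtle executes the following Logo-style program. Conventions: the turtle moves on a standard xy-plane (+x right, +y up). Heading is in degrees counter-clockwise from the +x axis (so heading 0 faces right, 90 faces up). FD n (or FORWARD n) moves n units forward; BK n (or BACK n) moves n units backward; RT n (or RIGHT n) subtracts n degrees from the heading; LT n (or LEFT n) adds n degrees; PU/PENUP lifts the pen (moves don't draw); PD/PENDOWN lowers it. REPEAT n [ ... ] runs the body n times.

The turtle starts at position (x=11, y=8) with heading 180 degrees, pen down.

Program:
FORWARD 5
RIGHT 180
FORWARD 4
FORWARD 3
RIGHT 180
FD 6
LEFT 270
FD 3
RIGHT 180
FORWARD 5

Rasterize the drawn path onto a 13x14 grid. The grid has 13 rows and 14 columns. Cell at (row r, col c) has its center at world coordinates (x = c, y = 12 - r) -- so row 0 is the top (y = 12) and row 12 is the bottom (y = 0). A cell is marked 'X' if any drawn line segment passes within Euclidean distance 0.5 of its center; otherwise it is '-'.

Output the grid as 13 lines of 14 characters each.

Segment 0: (11,8) -> (6,8)
Segment 1: (6,8) -> (10,8)
Segment 2: (10,8) -> (13,8)
Segment 3: (13,8) -> (7,8)
Segment 4: (7,8) -> (7,11)
Segment 5: (7,11) -> (7,6)

Answer: --------------
-------X------
-------X------
-------X------
------XXXXXXXX
-------X------
-------X------
--------------
--------------
--------------
--------------
--------------
--------------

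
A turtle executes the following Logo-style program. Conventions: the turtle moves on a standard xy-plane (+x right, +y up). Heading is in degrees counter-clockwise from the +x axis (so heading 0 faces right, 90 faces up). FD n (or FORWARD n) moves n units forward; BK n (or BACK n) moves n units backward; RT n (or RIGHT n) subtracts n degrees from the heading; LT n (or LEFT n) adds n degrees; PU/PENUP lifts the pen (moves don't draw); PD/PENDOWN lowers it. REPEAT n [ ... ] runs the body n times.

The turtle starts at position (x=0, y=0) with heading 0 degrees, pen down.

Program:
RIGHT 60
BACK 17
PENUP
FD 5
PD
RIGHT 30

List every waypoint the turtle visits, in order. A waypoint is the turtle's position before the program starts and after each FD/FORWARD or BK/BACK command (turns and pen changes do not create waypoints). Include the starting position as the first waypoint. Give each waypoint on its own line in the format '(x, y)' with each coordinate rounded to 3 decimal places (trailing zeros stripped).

Executing turtle program step by step:
Start: pos=(0,0), heading=0, pen down
RT 60: heading 0 -> 300
BK 17: (0,0) -> (-8.5,14.722) [heading=300, draw]
PU: pen up
FD 5: (-8.5,14.722) -> (-6,10.392) [heading=300, move]
PD: pen down
RT 30: heading 300 -> 270
Final: pos=(-6,10.392), heading=270, 1 segment(s) drawn
Waypoints (3 total):
(0, 0)
(-8.5, 14.722)
(-6, 10.392)

Answer: (0, 0)
(-8.5, 14.722)
(-6, 10.392)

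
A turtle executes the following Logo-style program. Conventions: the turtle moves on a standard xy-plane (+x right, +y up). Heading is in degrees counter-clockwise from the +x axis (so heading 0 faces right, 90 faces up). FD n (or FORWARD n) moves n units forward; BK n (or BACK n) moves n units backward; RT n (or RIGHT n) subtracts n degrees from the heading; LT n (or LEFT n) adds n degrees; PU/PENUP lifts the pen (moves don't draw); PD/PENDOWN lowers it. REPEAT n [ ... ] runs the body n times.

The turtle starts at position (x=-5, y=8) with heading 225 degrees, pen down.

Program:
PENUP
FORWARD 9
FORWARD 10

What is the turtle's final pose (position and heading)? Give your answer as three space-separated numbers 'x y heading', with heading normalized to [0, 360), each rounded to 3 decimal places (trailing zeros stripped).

Answer: -18.435 -5.435 225

Derivation:
Executing turtle program step by step:
Start: pos=(-5,8), heading=225, pen down
PU: pen up
FD 9: (-5,8) -> (-11.364,1.636) [heading=225, move]
FD 10: (-11.364,1.636) -> (-18.435,-5.435) [heading=225, move]
Final: pos=(-18.435,-5.435), heading=225, 0 segment(s) drawn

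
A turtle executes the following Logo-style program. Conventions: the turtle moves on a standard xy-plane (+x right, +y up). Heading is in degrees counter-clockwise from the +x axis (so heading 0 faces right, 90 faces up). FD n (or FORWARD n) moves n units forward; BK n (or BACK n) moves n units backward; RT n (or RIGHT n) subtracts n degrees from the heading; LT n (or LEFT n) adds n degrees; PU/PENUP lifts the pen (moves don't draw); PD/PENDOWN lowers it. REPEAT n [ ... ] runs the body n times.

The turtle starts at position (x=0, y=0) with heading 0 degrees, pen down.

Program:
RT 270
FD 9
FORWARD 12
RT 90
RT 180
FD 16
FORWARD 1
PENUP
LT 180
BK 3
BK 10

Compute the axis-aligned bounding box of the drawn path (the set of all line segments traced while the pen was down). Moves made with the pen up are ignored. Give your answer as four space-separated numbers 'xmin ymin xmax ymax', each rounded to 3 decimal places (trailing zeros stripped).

Answer: -17 0 0 21

Derivation:
Executing turtle program step by step:
Start: pos=(0,0), heading=0, pen down
RT 270: heading 0 -> 90
FD 9: (0,0) -> (0,9) [heading=90, draw]
FD 12: (0,9) -> (0,21) [heading=90, draw]
RT 90: heading 90 -> 0
RT 180: heading 0 -> 180
FD 16: (0,21) -> (-16,21) [heading=180, draw]
FD 1: (-16,21) -> (-17,21) [heading=180, draw]
PU: pen up
LT 180: heading 180 -> 0
BK 3: (-17,21) -> (-20,21) [heading=0, move]
BK 10: (-20,21) -> (-30,21) [heading=0, move]
Final: pos=(-30,21), heading=0, 4 segment(s) drawn

Segment endpoints: x in {-17, -16, 0, 0, 0}, y in {0, 9, 21, 21}
xmin=-17, ymin=0, xmax=0, ymax=21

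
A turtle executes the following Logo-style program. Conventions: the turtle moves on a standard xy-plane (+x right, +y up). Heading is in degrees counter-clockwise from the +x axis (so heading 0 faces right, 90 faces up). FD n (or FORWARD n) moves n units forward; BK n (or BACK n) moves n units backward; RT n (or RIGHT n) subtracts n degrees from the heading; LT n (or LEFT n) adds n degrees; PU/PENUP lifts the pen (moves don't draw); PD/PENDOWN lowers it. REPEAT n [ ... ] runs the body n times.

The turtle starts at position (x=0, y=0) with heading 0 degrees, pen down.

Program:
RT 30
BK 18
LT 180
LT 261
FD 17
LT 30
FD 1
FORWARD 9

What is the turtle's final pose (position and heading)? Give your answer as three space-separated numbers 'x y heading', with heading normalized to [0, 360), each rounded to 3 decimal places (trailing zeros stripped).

Executing turtle program step by step:
Start: pos=(0,0), heading=0, pen down
RT 30: heading 0 -> 330
BK 18: (0,0) -> (-15.588,9) [heading=330, draw]
LT 180: heading 330 -> 150
LT 261: heading 150 -> 51
FD 17: (-15.588,9) -> (-4.89,22.211) [heading=51, draw]
LT 30: heading 51 -> 81
FD 1: (-4.89,22.211) -> (-4.734,23.199) [heading=81, draw]
FD 9: (-4.734,23.199) -> (-3.326,32.088) [heading=81, draw]
Final: pos=(-3.326,32.088), heading=81, 4 segment(s) drawn

Answer: -3.326 32.088 81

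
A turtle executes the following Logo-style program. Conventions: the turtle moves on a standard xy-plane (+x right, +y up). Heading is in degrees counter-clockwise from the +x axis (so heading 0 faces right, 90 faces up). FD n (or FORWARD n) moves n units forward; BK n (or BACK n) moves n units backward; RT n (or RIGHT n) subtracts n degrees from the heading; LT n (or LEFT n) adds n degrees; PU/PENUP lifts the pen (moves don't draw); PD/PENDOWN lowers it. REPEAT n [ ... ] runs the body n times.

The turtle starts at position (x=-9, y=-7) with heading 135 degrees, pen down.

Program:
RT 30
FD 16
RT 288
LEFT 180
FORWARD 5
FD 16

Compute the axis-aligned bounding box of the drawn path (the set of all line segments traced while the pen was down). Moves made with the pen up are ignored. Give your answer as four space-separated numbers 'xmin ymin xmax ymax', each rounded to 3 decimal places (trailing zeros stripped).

Executing turtle program step by step:
Start: pos=(-9,-7), heading=135, pen down
RT 30: heading 135 -> 105
FD 16: (-9,-7) -> (-13.141,8.455) [heading=105, draw]
RT 288: heading 105 -> 177
LT 180: heading 177 -> 357
FD 5: (-13.141,8.455) -> (-8.148,8.193) [heading=357, draw]
FD 16: (-8.148,8.193) -> (7.83,7.356) [heading=357, draw]
Final: pos=(7.83,7.356), heading=357, 3 segment(s) drawn

Segment endpoints: x in {-13.141, -9, -8.148, 7.83}, y in {-7, 7.356, 8.193, 8.455}
xmin=-13.141, ymin=-7, xmax=7.83, ymax=8.455

Answer: -13.141 -7 7.83 8.455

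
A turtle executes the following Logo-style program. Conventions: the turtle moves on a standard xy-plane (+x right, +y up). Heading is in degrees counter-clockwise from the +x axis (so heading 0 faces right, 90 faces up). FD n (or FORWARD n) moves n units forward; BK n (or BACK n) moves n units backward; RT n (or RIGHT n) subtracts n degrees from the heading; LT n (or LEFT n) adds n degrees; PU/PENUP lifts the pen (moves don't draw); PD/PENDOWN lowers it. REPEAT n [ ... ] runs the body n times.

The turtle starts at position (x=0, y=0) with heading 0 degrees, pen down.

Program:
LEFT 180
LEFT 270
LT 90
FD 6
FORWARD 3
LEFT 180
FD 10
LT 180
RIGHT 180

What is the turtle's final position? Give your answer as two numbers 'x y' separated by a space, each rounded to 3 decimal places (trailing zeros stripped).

Executing turtle program step by step:
Start: pos=(0,0), heading=0, pen down
LT 180: heading 0 -> 180
LT 270: heading 180 -> 90
LT 90: heading 90 -> 180
FD 6: (0,0) -> (-6,0) [heading=180, draw]
FD 3: (-6,0) -> (-9,0) [heading=180, draw]
LT 180: heading 180 -> 0
FD 10: (-9,0) -> (1,0) [heading=0, draw]
LT 180: heading 0 -> 180
RT 180: heading 180 -> 0
Final: pos=(1,0), heading=0, 3 segment(s) drawn

Answer: 1 0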